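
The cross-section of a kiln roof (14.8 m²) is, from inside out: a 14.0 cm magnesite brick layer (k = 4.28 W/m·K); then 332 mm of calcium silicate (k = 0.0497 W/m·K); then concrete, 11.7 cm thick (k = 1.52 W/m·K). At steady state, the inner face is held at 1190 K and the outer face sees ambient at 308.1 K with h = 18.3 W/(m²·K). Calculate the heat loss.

Resistance network (inner→outer):
  R_magnesite brick = L/(kA) = 0.140/(4.28·14.8) = 0.002210 K/W
  R_calcium silicate = L/(kA) = 0.332/(0.0497·14.8) = 0.4514 K/W
  R_concrete = L/(kA) = 0.117/(1.52·14.8) = 0.005201 K/W
  R_conv,out = 1/(hA) = 1/(18.3·14.8) = 0.003692 K/W
ΣR = 0.002210 + 0.4514 + 0.005201 + 0.003692 = 0.4625 K/W
Q = ΔT/ΣR = (1190 K − 308.1 K)/0.4625 = 1910 W

Q = 1910 W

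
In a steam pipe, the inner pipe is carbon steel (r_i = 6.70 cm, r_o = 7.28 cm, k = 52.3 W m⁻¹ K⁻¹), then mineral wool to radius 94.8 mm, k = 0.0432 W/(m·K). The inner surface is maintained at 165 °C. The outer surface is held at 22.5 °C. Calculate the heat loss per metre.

Series thermal resistances, inner to outer:
  R'_carbon steel = ln(0.0728/0.0670)/(2πk) = 0.08302/(2π·52.3) = 2.526×10^-4 m·K/W
  R'_mineral wool = ln(0.0948/0.0728)/(2πk) = 0.2641/(2π·0.0432) = 0.9728 m·K/W
ΣR = 2.526×10^-4 + 0.9728 = 0.9731 m·K/W
Q' = ΔT/ΣR = (165 °C − 22.5 °C)/0.9731 = 146 W/m

Q' = 146 W/m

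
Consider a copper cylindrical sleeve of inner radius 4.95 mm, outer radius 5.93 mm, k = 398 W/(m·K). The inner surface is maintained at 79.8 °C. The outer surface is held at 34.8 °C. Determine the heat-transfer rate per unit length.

Q' = 2πk·ΔT/ln(r₂/r₁) = 2π × 398 × 45 / ln(0.00593/0.00495) = 6.23×10^5 W/m

Q' = 623 kW/m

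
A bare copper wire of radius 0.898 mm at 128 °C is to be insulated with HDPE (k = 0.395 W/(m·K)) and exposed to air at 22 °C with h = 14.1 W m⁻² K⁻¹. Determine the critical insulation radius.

r_cr = 2.80 cm

For a cylinder, r_cr = k_ins/h = 0.395/14.1 = 0.0280 m = 2.80 cm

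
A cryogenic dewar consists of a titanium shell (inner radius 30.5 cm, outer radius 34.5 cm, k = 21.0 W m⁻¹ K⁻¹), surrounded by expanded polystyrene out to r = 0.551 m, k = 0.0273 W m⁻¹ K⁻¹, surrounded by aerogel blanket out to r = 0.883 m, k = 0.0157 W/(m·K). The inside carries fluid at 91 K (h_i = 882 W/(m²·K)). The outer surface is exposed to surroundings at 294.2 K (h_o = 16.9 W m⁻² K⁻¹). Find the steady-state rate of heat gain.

Q = 30.7 W

Treat each layer as a resistance in series:
  R_conv,in = 1/(4πr²h) = 1/(4π·0.305²·882) = 9.699×10^-4 K/W
  R_titanium = (1/0.305 − 1/0.345)/(4πk) = 0.3801/(4π·21.0) = 0.001440 K/W
  R_expanded polystyrene = (1/0.345 − 1/0.551)/(4πk) = 1.084/(4π·0.0273) = 3.159 K/W
  R_aerogel blanket = (1/0.551 − 1/0.883)/(4πk) = 0.6824/(4π·0.0157) = 3.459 K/W
  R_conv,out = 1/(4πr²h) = 1/(4π·0.883²·16.9) = 0.006039 K/W
ΣR = 9.699×10^-4 + 0.001440 + 3.159 + 3.459 + 0.006039 = 6.626 K/W
Q = ΔT/ΣR = (91 K − 294.2 K)/6.626 = -30.7 W
(Negative Q ⇒ heat flows inward; heat gain = 30.7 W.)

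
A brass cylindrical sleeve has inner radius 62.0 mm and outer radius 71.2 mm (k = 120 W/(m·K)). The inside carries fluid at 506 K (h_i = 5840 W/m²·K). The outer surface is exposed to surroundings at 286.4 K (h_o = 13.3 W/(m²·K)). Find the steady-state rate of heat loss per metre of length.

Q' = 1300 W/m

Treat each layer as a resistance in series:
  R'_conv,in = 1/(2πr h) = 1/(2π·0.0620·5840) = 4.396×10^-4 m·K/W
  R'_brass = ln(0.0712/0.0620)/(2πk) = 0.1384/(2π·120) = 1.835×10^-4 m·K/W
  R'_conv,out = 1/(2πr h) = 1/(2π·0.0712·13.3) = 0.1681 m·K/W
ΣR = 4.396×10^-4 + 1.835×10^-4 + 0.1681 = 0.1687 m·K/W
Q' = ΔT/ΣR = (506 K − 286.4 K)/0.1687 = 1300 W/m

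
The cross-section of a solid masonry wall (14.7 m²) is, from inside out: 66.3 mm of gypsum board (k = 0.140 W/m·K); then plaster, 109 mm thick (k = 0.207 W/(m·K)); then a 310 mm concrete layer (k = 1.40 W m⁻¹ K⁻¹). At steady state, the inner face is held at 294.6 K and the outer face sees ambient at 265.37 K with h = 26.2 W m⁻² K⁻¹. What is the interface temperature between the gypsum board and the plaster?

Treat each layer as a resistance in series:
  R_gypsum board = L/(kA) = 0.0663/(0.140·14.7) = 0.03222 K/W
  R_plaster = L/(kA) = 0.109/(0.207·14.7) = 0.03582 K/W
  R_concrete = L/(kA) = 0.310/(1.40·14.7) = 0.01506 K/W
  R_conv,out = 1/(hA) = 1/(26.2·14.7) = 0.002596 K/W
ΣR = 0.03222 + 0.03582 + 0.01506 + 0.002596 = 0.08570 K/W
Q = ΔT/ΣR = (294.6 K − 265.37 K)/0.08570 = 341.1 W
From the inner boundary to the gypsum board/plaster interface, ΣR_partial = 0.03222 K/W.
T_interface = T_in − Q·ΣR_partial = 294.6 K − (341.1)(0.03222) = 283.6 K

T = 283.6 K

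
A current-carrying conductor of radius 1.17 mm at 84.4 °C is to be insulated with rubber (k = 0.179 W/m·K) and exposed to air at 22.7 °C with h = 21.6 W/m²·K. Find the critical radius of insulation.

r_cr = 0.829 cm

For a cylinder, r_cr = k_ins/h = 0.179/21.6 = 0.00829 m = 0.829 cm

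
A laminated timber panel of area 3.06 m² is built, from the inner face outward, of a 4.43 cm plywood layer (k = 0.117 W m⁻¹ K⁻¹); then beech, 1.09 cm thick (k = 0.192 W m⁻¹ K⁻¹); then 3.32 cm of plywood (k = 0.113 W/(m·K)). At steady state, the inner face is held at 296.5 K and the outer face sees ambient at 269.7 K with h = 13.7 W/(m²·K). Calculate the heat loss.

Treat each layer as a resistance in series:
  R_plywood = L/(kA) = 0.0443/(0.117·3.06) = 0.1237 K/W
  R_beech = L/(kA) = 0.0109/(0.192·3.06) = 0.01855 K/W
  R_plywood = L/(kA) = 0.0332/(0.113·3.06) = 0.09601 K/W
  R_conv,out = 1/(hA) = 1/(13.7·3.06) = 0.02385 K/W
ΣR = 0.1237 + 0.01855 + 0.09601 + 0.02385 = 0.2621 K/W
Q = ΔT/ΣR = (296.5 K − 269.7 K)/0.2621 = 102 W

Q = 102 W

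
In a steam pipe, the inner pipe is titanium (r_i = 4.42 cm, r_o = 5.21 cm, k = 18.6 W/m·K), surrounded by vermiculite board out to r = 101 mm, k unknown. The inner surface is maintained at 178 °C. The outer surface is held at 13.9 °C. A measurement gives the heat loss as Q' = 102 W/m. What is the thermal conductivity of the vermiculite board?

k = 0.0655 W/m·K

ΣR = ΔT/Q' = |178 − 13.9|/102 = 1.609 m·K/W
Known resistances:
  R'_titanium = ln(0.0521/0.0442)/(2πk) = 0.1644/(2π·18.6) = 0.001407 m·K/W
R_vermiculite board = ΣR − ΣR_known = 1.609 − 0.001407 = 1.608 m·K/W
ln(r₂/r₁)/(2πk) = 1.608 ⇒ k = 0.6620/(2π·1.608) = 0.0655 W/m·K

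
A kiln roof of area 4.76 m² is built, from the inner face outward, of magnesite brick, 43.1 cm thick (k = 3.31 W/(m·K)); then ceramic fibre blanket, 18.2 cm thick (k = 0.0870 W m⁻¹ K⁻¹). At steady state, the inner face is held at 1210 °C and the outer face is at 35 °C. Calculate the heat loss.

Treat each layer as a resistance in series:
  R_magnesite brick = L/(kA) = 0.431/(3.31·4.76) = 0.02736 K/W
  R_ceramic fibre blanket = L/(kA) = 0.182/(0.0870·4.76) = 0.4395 K/W
ΣR = 0.02736 + 0.4395 = 0.4669 K/W
Q = ΔT/ΣR = (1210 °C − 35 °C)/0.4669 = 2520 W

Q = 2520 W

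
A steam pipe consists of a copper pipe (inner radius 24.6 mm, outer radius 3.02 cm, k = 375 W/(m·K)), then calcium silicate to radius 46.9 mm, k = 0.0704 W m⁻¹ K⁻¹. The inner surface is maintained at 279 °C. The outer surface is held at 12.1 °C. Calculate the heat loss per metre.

Treat each layer as a resistance in series:
  R'_copper = ln(0.0302/0.0246)/(2πk) = 0.2051/(2π·375) = 8.705×10^-5 m·K/W
  R'_calcium silicate = ln(0.0469/0.0302)/(2πk) = 0.4402/(2π·0.0704) = 0.9951 m·K/W
ΣR = 8.705×10^-5 + 0.9951 = 0.9952 m·K/W
Q' = ΔT/ΣR = (279 °C − 12.1 °C)/0.9952 = 268 W/m

Q' = 268 W/m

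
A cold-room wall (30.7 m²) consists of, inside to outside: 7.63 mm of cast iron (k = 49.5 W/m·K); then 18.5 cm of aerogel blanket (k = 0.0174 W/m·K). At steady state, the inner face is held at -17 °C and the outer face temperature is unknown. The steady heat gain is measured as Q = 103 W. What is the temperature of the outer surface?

T_out = 18.7 °C

Sum the resistances:
  R_cast iron = L/(kA) = 0.00763/(49.5·30.7) = 5.021×10^-6 K/W
  R_aerogel blanket = L/(kA) = 0.185/(0.0174·30.7) = 0.3463 K/W
ΣR = 0.3463 K/W
ΔT = Q·ΣR = 103 × 0.3463 = 35.67 K
Heat flows inward, so T_out = T_in + ΔT = -17 + 35.67 = 18.7 °C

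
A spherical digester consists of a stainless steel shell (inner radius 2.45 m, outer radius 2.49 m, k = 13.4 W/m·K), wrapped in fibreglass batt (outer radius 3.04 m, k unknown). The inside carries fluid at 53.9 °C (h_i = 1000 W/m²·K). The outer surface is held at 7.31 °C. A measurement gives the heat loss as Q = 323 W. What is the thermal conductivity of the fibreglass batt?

k = 0.0401 W/m·K

ΣR = ΔT/Q = |53.9 − 7.31|/323 = 0.1442 K/W
Known resistances:
  R_conv,in = 1/(4πr²h) = 1/(4π·2.45²·1000) = 1.326×10^-5 K/W
  R_stainless steel = (1/2.45 − 1/2.49)/(4πk) = 0.006557/(4π·13.4) = 3.894×10^-5 K/W
R_fibreglass batt = ΣR − ΣR_known = 0.1442 − 5.220×10^-5 = 0.1441 K/W
(1/r₁−1/r₂)/(4πk) = 0.1441 ⇒ k = 0.07266/(4π·0.1441) = 0.0401 W/m·K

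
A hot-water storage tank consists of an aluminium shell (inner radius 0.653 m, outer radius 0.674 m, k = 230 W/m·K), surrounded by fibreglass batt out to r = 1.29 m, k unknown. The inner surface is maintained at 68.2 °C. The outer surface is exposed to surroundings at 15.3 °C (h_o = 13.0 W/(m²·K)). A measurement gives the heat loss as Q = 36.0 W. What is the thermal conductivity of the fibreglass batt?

k = 0.0385 W/m·K

ΣR = ΔT/Q = |68.2 − 15.3|/36.0 = 1.469 K/W
Known resistances:
  R_aluminium = (1/0.653 − 1/0.674)/(4πk) = 0.04771/(4π·230) = 1.651×10^-5 K/W
  R_conv,out = 1/(4πr²h) = 1/(4π·1.29²·13.0) = 0.003678 K/W
R_fibreglass batt = ΣR − ΣR_known = 1.469 − 0.003695 = 1.465 K/W
(1/r₁−1/r₂)/(4πk) = 1.465 ⇒ k = 0.7085/(4π·1.465) = 0.0385 W/m·K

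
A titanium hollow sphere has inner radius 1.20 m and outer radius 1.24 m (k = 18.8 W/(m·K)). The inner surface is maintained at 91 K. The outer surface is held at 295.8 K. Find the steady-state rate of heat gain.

Q = 4πk·ΔT/(1/r₁ − 1/r₂) = 4π × 18.8 × 204.8 / (1/1.20 − 1/1.24) = 1.80×10^6 W

Q = 1.80×10^6 W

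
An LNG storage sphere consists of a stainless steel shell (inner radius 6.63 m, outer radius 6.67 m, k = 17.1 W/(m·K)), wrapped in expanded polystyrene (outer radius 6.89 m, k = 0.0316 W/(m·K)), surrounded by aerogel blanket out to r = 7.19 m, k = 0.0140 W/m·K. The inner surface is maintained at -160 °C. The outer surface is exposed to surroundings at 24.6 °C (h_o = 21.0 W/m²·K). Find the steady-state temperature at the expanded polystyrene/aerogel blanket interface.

T = -112 °C

Resistance network (inner→outer):
  R_stainless steel = (1/6.63 − 1/6.67)/(4πk) = 9.045×10^-4/(4π·17.1) = 4.209×10^-6 K/W
  R_expanded polystyrene = (1/6.67 − 1/6.89)/(4πk) = 0.004787/(4π·0.0316) = 0.01206 K/W
  R_aerogel blanket = (1/6.89 − 1/7.19)/(4πk) = 0.006056/(4π·0.0140) = 0.03442 K/W
  R_conv,out = 1/(4πr²h) = 1/(4π·7.19²·21.0) = 7.330×10^-5 K/W
ΣR = 4.209×10^-6 + 0.01206 + 0.03442 + 7.330×10^-5 = 0.04656 K/W
Q = ΔT/ΣR = (-160 °C − 24.6 °C)/0.04656 = -3965 W
From the inner boundary to the expanded polystyrene/aerogel blanket interface, ΣR_partial = 0.01206 K/W.
T_interface = T_in − Q·ΣR_partial = -160 °C − (-3965)(0.01206) = -112 °C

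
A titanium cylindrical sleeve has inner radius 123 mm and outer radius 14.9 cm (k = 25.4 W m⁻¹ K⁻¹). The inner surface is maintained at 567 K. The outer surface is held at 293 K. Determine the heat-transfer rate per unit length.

Q' = 2.28×10^5 W/m

Q' = 2πk·ΔT/ln(r₂/r₁) = 2π × 25.4 × 274 / ln(0.149/0.123) = 2.28×10^5 W/m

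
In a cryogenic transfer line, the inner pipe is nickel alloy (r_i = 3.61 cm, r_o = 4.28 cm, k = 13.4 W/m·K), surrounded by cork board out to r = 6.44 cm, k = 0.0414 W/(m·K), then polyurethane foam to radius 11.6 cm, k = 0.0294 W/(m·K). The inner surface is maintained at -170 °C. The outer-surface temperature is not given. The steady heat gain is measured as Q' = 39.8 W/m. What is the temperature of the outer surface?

T_out = 19.4 °C

Sum the resistances:
  R'_nickel alloy = ln(0.0428/0.0361)/(2πk) = 0.1702/(2π·13.4) = 0.002022 m·K/W
  R'_cork board = ln(0.0644/0.0428)/(2πk) = 0.4086/(2π·0.0414) = 1.571 m·K/W
  R'_polyurethane foam = ln(0.116/0.0644)/(2πk) = 0.5885/(2π·0.0294) = 3.186 m·K/W
ΣR = 4.758 m·K/W
ΔT = Q'·ΣR = 39.8 × 4.758 = 189.4 K
Heat flows inward, so T_out = T_in + ΔT = -170 + 189.4 = 19.4 °C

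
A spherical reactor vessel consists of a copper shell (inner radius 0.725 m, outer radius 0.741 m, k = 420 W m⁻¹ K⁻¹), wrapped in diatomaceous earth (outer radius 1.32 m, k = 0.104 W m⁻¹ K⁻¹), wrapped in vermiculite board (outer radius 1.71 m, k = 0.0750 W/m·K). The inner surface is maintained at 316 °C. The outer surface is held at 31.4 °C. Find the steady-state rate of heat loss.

Q = 447 W

Resistance network (inner→outer):
  R_copper = (1/0.725 − 1/0.741)/(4πk) = 0.02978/(4π·420) = 5.643×10^-6 K/W
  R_diatomaceous earth = (1/0.741 − 1/1.32)/(4πk) = 0.5920/(4π·0.104) = 0.4529 K/W
  R_vermiculite board = (1/1.32 − 1/1.71)/(4πk) = 0.1728/(4π·0.0750) = 0.1833 K/W
ΣR = 5.643×10^-6 + 0.4529 + 0.1833 = 0.6362 K/W
Q = ΔT/ΣR = (316 °C − 31.4 °C)/0.6362 = 447 W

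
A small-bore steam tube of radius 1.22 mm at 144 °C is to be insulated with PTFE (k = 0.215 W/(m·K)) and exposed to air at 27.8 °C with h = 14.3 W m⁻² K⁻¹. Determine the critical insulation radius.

r_cr = 1.50 cm

For a cylinder, r_cr = k_ins/h = 0.215/14.3 = 0.0150 m = 1.50 cm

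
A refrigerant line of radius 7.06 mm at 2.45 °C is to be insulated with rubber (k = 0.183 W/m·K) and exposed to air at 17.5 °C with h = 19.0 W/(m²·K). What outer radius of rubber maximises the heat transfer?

r_cr = 0.963 cm

For a cylinder, r_cr = k_ins/h = 0.183/19.0 = 0.00963 m = 0.963 cm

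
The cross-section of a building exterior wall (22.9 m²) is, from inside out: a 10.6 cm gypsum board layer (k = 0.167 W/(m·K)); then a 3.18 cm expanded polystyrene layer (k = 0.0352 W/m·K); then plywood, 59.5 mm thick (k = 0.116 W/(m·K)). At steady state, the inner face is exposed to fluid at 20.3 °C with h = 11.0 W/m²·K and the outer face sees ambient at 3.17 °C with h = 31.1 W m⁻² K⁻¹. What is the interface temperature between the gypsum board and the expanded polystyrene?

T = 14.6 °C

Treat each layer as a resistance in series:
  R_conv,in = 1/(hA) = 1/(11.0·22.9) = 0.003970 K/W
  R_gypsum board = L/(kA) = 0.106/(0.167·22.9) = 0.02772 K/W
  R_expanded polystyrene = L/(kA) = 0.0318/(0.0352·22.9) = 0.03945 K/W
  R_plywood = L/(kA) = 0.0595/(0.116·22.9) = 0.02240 K/W
  R_conv,out = 1/(hA) = 1/(31.1·22.9) = 0.001404 K/W
ΣR = 0.003970 + 0.02772 + 0.03945 + 0.02240 + 0.001404 = 0.09494 K/W
Q = ΔT/ΣR = (20.3 °C − 3.17 °C)/0.09494 = 180.4 W
From the inner boundary to the gypsum board/expanded polystyrene interface, ΣR_partial = 0.03169 K/W.
T_interface = T_in − Q·ΣR_partial = 20.3 °C − (180.4)(0.03169) = 14.6 °C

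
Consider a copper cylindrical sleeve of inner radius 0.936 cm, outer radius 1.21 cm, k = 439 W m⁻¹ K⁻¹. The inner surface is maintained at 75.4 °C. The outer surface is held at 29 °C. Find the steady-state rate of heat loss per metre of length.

Q' = 4.98×10^5 W/m

Q' = 2πk·ΔT/ln(r₂/r₁) = 2π × 439 × 46.4 / ln(0.0121/0.00936) = 4.98×10^5 W/m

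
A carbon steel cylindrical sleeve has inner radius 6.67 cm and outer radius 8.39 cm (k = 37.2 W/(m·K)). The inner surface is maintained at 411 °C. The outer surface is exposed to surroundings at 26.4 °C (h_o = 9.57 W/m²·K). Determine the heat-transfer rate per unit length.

Resistance network (inner→outer):
  R'_carbon steel = ln(0.0839/0.0667)/(2πk) = 0.2294/(2π·37.2) = 9.815×10^-4 m·K/W
  R'_conv,out = 1/(2πr h) = 1/(2π·0.0839·9.57) = 0.1982 m·K/W
ΣR = 9.815×10^-4 + 0.1982 = 0.1992 m·K/W
Q' = ΔT/ΣR = (411 °C − 26.4 °C)/0.1992 = 1930 W/m

Q' = 1930 W/m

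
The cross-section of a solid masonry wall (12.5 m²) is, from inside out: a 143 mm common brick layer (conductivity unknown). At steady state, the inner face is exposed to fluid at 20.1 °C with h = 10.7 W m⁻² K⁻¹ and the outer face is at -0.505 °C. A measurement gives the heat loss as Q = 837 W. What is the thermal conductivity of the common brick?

ΣR = ΔT/Q = |20.1 − -0.505|/837 = 0.02462 K/W
Known resistances:
  R_conv,in = 1/(hA) = 1/(10.7·12.5) = 0.007477 K/W
R_common brick = ΣR − ΣR_known = 0.02462 − 0.007477 = 0.01714 K/W
L/(kA) = 0.01714 ⇒ k = 0.143/(0.01714·12.5) = 0.667 W/m·K

k = 0.667 W/m·K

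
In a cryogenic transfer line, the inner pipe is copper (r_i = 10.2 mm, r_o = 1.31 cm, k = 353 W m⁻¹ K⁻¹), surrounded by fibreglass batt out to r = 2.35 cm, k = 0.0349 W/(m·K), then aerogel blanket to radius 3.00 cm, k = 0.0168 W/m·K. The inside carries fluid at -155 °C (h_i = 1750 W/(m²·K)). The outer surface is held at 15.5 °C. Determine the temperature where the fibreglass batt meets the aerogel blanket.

T = -63.6 °C

Treat each layer as a resistance in series:
  R'_conv,in = 1/(2πr h) = 1/(2π·0.0102·1750) = 0.008916 m·K/W
  R'_copper = ln(0.0131/0.0102)/(2πk) = 0.2502/(2π·353) = 1.128×10^-4 m·K/W
  R'_fibreglass batt = ln(0.0235/0.0131)/(2πk) = 0.5844/(2π·0.0349) = 2.665 m·K/W
  R'_aerogel blanket = ln(0.0300/0.0235)/(2πk) = 0.2442/(2π·0.0168) = 2.313 m·K/W
ΣR = 0.008916 + 1.128×10^-4 + 2.665 + 2.313 = 4.987 m·K/W
Q' = ΔT/ΣR = (-155 °C − 15.5 °C)/4.987 = -34.19 W/m
From the inner boundary to the fibreglass batt/aerogel blanket interface, ΣR_partial = 2.674 m·K/W.
T_interface = T_in − Q'·ΣR_partial = -155 °C − (-34.19)(2.674) = -63.6 °C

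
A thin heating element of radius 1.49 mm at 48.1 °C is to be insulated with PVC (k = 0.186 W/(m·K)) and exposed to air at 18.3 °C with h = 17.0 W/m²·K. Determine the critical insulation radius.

For a cylinder, r_cr = k_ins/h = 0.186/17.0 = 0.0109 m = 1.09 cm

r_cr = 1.09 cm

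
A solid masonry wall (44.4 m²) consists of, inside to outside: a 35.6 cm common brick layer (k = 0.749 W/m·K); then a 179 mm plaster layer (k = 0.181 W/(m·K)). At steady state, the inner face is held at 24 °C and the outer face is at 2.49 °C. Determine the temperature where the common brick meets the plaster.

T = 17.0 °C

Series thermal resistances, inner to outer:
  R_common brick = L/(kA) = 0.356/(0.749·44.4) = 0.01070 K/W
  R_plaster = L/(kA) = 0.179/(0.181·44.4) = 0.02227 K/W
ΣR = 0.01070 + 0.02227 = 0.03297 K/W
Q = ΔT/ΣR = (24 °C − 2.49 °C)/0.03297 = 652.4 W
From the inner boundary to the common brick/plaster interface, ΣR_partial = 0.01070 K/W.
T_interface = T_in − Q·ΣR_partial = 24 °C − (652.4)(0.01070) = 17.0 °C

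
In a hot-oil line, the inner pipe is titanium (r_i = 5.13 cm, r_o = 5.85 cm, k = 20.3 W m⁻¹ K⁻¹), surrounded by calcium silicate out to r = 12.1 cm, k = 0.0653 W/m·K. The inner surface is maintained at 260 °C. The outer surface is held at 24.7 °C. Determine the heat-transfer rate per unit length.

Q' = 133 W/m

Series thermal resistances, inner to outer:
  R'_titanium = ln(0.0585/0.0513)/(2πk) = 0.1313/(2π·20.3) = 0.001030 m·K/W
  R'_calcium silicate = ln(0.121/0.0585)/(2πk) = 0.7268/(2π·0.0653) = 1.771 m·K/W
ΣR = 0.001030 + 1.771 = 1.772 m·K/W
Q' = ΔT/ΣR = (260 °C − 24.7 °C)/1.772 = 133 W/m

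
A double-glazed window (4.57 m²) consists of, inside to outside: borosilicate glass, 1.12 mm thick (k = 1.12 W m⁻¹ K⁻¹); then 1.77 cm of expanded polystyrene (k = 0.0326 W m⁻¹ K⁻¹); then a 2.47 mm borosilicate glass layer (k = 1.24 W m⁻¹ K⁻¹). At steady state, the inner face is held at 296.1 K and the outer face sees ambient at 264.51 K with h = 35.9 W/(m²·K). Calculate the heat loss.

Q = 252 W

Resistance network (inner→outer):
  R_borosilicate glass = L/(kA) = 0.00112/(1.12·4.57) = 2.188×10^-4 K/W
  R_expanded polystyrene = L/(kA) = 0.0177/(0.0326·4.57) = 0.1188 K/W
  R_borosilicate glass = L/(kA) = 0.00247/(1.24·4.57) = 4.359×10^-4 K/W
  R_conv,out = 1/(hA) = 1/(35.9·4.57) = 0.006095 K/W
ΣR = 2.188×10^-4 + 0.1188 + 4.359×10^-4 + 0.006095 = 0.1255 K/W
Q = ΔT/ΣR = (296.1 K − 264.51 K)/0.1255 = 252 W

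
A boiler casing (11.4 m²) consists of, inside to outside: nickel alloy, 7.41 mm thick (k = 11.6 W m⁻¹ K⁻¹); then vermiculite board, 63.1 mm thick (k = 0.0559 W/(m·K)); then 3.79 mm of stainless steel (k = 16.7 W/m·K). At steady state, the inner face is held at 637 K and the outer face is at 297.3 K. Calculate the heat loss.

Treat each layer as a resistance in series:
  R_nickel alloy = L/(kA) = 0.00741/(11.6·11.4) = 5.603×10^-5 K/W
  R_vermiculite board = L/(kA) = 0.0631/(0.0559·11.4) = 0.09902 K/W
  R_stainless steel = L/(kA) = 0.00379/(16.7·11.4) = 1.991×10^-5 K/W
ΣR = 5.603×10^-5 + 0.09902 + 1.991×10^-5 = 0.09910 K/W
Q = ΔT/ΣR = (637 K − 297.3 K)/0.09910 = 3430 W

Q = 3430 W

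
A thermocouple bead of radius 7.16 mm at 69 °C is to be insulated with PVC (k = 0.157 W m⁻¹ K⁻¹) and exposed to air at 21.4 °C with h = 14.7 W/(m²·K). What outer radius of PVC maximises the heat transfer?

r_cr = 2.14 cm

For a sphere, r_cr = 2k_ins/h = 2·0.157/14.7 = 0.0214 m = 2.14 cm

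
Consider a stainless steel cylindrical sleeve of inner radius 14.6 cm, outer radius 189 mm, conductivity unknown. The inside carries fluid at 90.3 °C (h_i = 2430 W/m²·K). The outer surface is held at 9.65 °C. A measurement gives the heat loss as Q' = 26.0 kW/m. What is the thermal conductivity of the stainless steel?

ΣR = ΔT/Q' = |90.3 − 9.65|/26000 = 0.003102 m·K/W
Known resistances:
  R'_conv,in = 1/(2πr h) = 1/(2π·0.146·2430) = 4.486×10^-4 m·K/W
R_stainless steel = ΣR − ΣR_known = 0.003102 − 4.486×10^-4 = 0.002653 m·K/W
ln(r₂/r₁)/(2πk) = 0.002653 ⇒ k = 0.2581/(2π·0.002653) = 15.5 W/m·K

k = 15.5 W/m·K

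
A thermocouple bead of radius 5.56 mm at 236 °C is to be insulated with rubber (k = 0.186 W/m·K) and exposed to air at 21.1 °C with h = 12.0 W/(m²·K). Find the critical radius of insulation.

r_cr = 3.10 cm

For a sphere, r_cr = 2k_ins/h = 2·0.186/12.0 = 0.0310 m = 3.10 cm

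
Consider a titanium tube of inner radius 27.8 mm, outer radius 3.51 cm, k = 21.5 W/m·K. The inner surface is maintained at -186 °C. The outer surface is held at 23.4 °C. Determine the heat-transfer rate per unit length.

Q' = 2πk·ΔT/ln(r₂/r₁) = 2π × 21.5 × 209.4 / ln(0.0351/0.0278) = 1.21×10^5 W/m

Q' = 1.21×10^5 W/m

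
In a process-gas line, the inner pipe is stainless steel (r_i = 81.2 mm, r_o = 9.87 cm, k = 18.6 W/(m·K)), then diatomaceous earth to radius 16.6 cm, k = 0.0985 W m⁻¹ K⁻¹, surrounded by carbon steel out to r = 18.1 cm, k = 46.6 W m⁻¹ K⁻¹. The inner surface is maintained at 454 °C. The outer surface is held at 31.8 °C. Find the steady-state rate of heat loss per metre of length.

Q' = 501 W/m

Resistance network (inner→outer):
  R'_stainless steel = ln(0.0987/0.0812)/(2πk) = 0.1952/(2π·18.6) = 0.001670 m·K/W
  R'_diatomaceous earth = ln(0.166/0.0987)/(2πk) = 0.5199/(2π·0.0985) = 0.8401 m·K/W
  R'_carbon steel = ln(0.181/0.166)/(2πk) = 0.08651/(2π·46.6) = 2.955×10^-4 m·K/W
ΣR = 0.001670 + 0.8401 + 2.955×10^-4 = 0.8421 m·K/W
Q' = ΔT/ΣR = (454 °C − 31.8 °C)/0.8421 = 501 W/m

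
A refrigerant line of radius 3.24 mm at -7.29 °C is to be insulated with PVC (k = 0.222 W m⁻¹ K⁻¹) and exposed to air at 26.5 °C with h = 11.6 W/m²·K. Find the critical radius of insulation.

r_cr = 1.91 cm

For a cylinder, r_cr = k_ins/h = 0.222/11.6 = 0.0191 m = 1.91 cm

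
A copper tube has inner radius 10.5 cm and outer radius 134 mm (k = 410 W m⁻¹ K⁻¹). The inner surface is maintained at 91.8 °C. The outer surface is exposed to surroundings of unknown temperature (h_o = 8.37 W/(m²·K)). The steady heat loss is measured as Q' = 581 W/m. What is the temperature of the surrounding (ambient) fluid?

Series resistances:
  R'_copper = ln(0.134/0.105)/(2πk) = 0.2439/(2π·410) = 9.467×10^-5 m·K/W
  R'_conv,out = 1/(2πr h) = 1/(2π·0.134·8.37) = 0.1419 m·K/W
ΣR = 0.1420 m·K/W
ΔT = Q'·ΣR = 581 × 0.1420 = 82.50 K
Heat flows outward, so T_out = T_in − ΔT = 91.8 − 82.50 = 9.30 °C

T_out = 9.30 °C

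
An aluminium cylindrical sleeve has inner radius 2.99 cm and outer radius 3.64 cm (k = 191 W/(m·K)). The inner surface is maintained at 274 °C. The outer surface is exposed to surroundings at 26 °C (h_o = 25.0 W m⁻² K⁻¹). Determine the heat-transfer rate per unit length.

Q' = 1420 W/m

Treat each layer as a resistance in series:
  R'_aluminium = ln(0.0364/0.0299)/(2πk) = 0.1967/(2π·191) = 1.639×10^-4 m·K/W
  R'_conv,out = 1/(2πr h) = 1/(2π·0.0364·25.0) = 0.1749 m·K/W
ΣR = 1.639×10^-4 + 0.1749 = 0.1751 m·K/W
Q' = ΔT/ΣR = (274 °C − 26 °C)/0.1751 = 1420 W/m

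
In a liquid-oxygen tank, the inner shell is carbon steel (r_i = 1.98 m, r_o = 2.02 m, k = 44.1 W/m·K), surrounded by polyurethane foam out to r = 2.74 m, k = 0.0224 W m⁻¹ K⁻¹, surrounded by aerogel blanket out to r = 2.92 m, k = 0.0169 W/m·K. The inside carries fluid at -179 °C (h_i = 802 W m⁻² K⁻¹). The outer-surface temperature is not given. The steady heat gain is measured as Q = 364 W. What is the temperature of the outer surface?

Series resistances:
  R_conv,in = 1/(4πr²h) = 1/(4π·1.98²·802) = 2.531×10^-5 K/W
  R_carbon steel = (1/1.98 − 1/2.02)/(4πk) = 0.01000/(4π·44.1) = 1.805×10^-5 K/W
  R_polyurethane foam = (1/2.02 − 1/2.74)/(4πk) = 0.1301/(4π·0.0224) = 0.4621 K/W
  R_aerogel blanket = (1/2.74 − 1/2.92)/(4πk) = 0.02250/(4π·0.0169) = 0.1059 K/W
ΣR = 0.5681 K/W
ΔT = Q·ΣR = 364 × 0.5681 = 206.8 K
Heat flows inward, so T_out = T_in + ΔT = -179 + 206.8 = 27.8 °C

T_out = 27.8 °C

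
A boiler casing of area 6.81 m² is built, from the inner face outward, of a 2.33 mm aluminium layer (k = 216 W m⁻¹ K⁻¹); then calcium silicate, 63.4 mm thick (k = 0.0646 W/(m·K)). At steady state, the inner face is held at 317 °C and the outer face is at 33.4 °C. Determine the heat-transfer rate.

Q = 1970 W

Resistance network (inner→outer):
  R_aluminium = L/(kA) = 0.00233/(216·6.81) = 1.584×10^-6 K/W
  R_calcium silicate = L/(kA) = 0.0634/(0.0646·6.81) = 0.1441 K/W
ΣR = 1.584×10^-6 + 0.1441 = 0.1441 K/W
Q = ΔT/ΣR = (317 °C − 33.4 °C)/0.1441 = 1970 W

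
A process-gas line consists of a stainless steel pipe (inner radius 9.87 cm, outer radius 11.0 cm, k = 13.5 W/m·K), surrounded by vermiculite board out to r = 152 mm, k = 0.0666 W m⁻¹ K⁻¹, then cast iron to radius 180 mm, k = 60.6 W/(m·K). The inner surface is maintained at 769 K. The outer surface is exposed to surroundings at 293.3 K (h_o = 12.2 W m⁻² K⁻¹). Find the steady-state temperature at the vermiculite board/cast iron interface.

Resistance network (inner→outer):
  R'_stainless steel = ln(0.110/0.0987)/(2πk) = 0.1084/(2π·13.5) = 0.001278 m·K/W
  R'_vermiculite board = ln(0.152/0.110)/(2πk) = 0.3234/(2π·0.0666) = 0.7728 m·K/W
  R'_cast iron = ln(0.180/0.152)/(2πk) = 0.1691/(2π·60.6) = 4.440×10^-4 m·K/W
  R'_conv,out = 1/(2πr h) = 1/(2π·0.180·12.2) = 0.07247 m·K/W
ΣR = 0.001278 + 0.7728 + 4.440×10^-4 + 0.07247 = 0.8470 m·K/W
Q' = ΔT/ΣR = (769 K − 293.3 K)/0.8470 = 561.6 W/m
From the inner boundary to the vermiculite board/cast iron interface, ΣR_partial = 0.7741 m·K/W.
T_interface = T_in − Q'·ΣR_partial = 769 K − (561.6)(0.7741) = 334.3 K

T = 334.3 K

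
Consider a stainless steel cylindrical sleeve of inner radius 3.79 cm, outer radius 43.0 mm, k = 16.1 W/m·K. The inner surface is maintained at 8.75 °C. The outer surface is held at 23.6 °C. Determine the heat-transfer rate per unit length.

Q' = 11900 W/m

Q' = 2πk·ΔT/ln(r₂/r₁) = 2π × 16.1 × 14.85 / ln(0.0430/0.0379) = 11900 W/m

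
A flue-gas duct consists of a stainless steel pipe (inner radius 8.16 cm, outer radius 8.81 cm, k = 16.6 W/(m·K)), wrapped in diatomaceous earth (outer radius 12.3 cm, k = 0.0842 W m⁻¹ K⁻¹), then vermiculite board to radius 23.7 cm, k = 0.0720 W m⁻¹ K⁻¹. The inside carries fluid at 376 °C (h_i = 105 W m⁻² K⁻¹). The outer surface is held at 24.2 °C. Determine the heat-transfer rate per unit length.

Resistance network (inner→outer):
  R'_conv,in = 1/(2πr h) = 1/(2π·0.0816·105) = 0.01858 m·K/W
  R'_stainless steel = ln(0.0881/0.0816)/(2πk) = 0.07664/(2π·16.6) = 7.348×10^-4 m·K/W
  R'_diatomaceous earth = ln(0.123/0.0881)/(2πk) = 0.3337/(2π·0.0842) = 0.6308 m·K/W
  R'_vermiculite board = ln(0.237/0.123)/(2πk) = 0.6559/(2π·0.0720) = 1.450 m·K/W
ΣR = 0.01858 + 7.348×10^-4 + 0.6308 + 1.450 = 2.100 m·K/W
Q' = ΔT/ΣR = (376 °C − 24.2 °C)/2.100 = 168 W/m

Q' = 168 W/m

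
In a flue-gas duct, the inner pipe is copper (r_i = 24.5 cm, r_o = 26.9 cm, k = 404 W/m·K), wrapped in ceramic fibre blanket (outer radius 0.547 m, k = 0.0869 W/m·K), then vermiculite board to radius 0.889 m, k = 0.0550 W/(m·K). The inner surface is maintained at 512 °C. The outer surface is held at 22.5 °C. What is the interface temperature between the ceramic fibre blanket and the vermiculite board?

T = 277 °C

Resistance network (inner→outer):
  R'_copper = ln(0.269/0.245)/(2πk) = 0.09345/(2π·404) = 3.682×10^-5 m·K/W
  R'_ceramic fibre blanket = ln(0.547/0.269)/(2πk) = 0.7097/(2π·0.0869) = 1.300 m·K/W
  R'_vermiculite board = ln(0.889/0.547)/(2πk) = 0.4856/(2π·0.0550) = 1.405 m·K/W
ΣR = 3.682×10^-5 + 1.300 + 1.405 = 2.705 m·K/W
Q' = ΔT/ΣR = (512 °C − 22.5 °C)/2.705 = 181.0 W/m
From the inner boundary to the ceramic fibre blanket/vermiculite board interface, ΣR_partial = 1.300 m·K/W.
T_interface = T_in − Q'·ΣR_partial = 512 °C − (181.0)(1.300) = 277 °C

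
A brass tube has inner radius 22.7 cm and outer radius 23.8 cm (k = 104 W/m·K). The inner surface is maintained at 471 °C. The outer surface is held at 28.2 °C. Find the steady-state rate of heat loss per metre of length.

Q' = 2πk·ΔT/ln(r₂/r₁) = 2π × 104 × 442.8 / ln(0.238/0.227) = 6.11×10^6 W/m

Q' = 6110 kW/m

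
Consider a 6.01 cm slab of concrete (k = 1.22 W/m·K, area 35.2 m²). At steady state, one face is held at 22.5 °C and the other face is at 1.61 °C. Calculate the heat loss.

Q = kA·ΔT/L = 1.22 × 35.2 × |22.5 °C − 1.61 °C| / 0.0601 = 14900 W

Q = 14900 W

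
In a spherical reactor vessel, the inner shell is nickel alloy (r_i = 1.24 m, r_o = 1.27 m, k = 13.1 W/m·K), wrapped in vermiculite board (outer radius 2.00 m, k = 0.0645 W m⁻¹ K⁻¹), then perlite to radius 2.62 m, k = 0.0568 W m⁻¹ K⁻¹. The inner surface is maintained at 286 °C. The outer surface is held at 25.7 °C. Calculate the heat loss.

Q = 500 W

Resistance network (inner→outer):
  R_nickel alloy = (1/1.24 − 1/1.27)/(4πk) = 0.01905/(4π·13.1) = 1.157×10^-4 K/W
  R_vermiculite board = (1/1.27 − 1/2.00)/(4πk) = 0.2874/(4π·0.0645) = 0.3546 K/W
  R_perlite = (1/2.00 − 1/2.62)/(4πk) = 0.1183/(4π·0.0568) = 0.1658 K/W
ΣR = 1.157×10^-4 + 0.3546 + 0.1658 = 0.5205 K/W
Q = ΔT/ΣR = (286 °C − 25.7 °C)/0.5205 = 500 W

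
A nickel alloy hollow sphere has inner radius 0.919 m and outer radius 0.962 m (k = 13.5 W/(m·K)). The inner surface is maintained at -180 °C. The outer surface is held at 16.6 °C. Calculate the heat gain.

Q = 686 kW

Q = 4πk·ΔT/(1/r₁ − 1/r₂) = 4π × 13.5 × 196.6 / (1/0.919 − 1/0.962) = 6.86×10^5 W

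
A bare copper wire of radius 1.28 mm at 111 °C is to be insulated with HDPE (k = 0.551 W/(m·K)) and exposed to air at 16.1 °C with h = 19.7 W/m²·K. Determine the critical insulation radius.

For a cylinder, r_cr = k_ins/h = 0.551/19.7 = 0.0280 m = 2.80 cm

r_cr = 2.80 cm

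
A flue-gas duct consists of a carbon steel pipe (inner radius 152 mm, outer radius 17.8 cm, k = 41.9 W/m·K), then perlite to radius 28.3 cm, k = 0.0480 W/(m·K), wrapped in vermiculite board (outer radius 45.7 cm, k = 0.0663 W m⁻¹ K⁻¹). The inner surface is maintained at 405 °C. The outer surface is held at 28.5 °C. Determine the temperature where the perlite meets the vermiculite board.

Treat each layer as a resistance in series:
  R'_carbon steel = ln(0.178/0.152)/(2πk) = 0.1579/(2π·41.9) = 5.998×10^-4 m·K/W
  R'_perlite = ln(0.283/0.178)/(2πk) = 0.4637/(2π·0.0480) = 1.537 m·K/W
  R'_vermiculite board = ln(0.457/0.283)/(2πk) = 0.4792/(2π·0.0663) = 1.150 m·K/W
ΣR = 5.998×10^-4 + 1.537 + 1.150 = 2.688 m·K/W
Q' = ΔT/ΣR = (405 °C − 28.5 °C)/2.688 = 140.1 W/m
From the inner boundary to the perlite/vermiculite board interface, ΣR_partial = 1.538 m·K/W.
T_interface = T_in − Q'·ΣR_partial = 405 °C − (140.1)(1.538) = 190 °C

T = 190 °C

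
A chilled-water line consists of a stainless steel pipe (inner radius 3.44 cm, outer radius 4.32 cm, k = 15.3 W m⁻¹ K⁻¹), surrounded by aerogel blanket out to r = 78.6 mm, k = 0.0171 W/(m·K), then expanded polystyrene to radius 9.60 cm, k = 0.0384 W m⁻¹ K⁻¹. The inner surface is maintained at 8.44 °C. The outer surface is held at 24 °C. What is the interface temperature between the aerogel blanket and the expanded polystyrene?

Resistance network (inner→outer):
  R'_stainless steel = ln(0.0432/0.0344)/(2πk) = 0.2278/(2π·15.3) = 0.002369 m·K/W
  R'_aerogel blanket = ln(0.0786/0.0432)/(2πk) = 0.5985/(2π·0.0171) = 5.571 m·K/W
  R'_expanded polystyrene = ln(0.0960/0.0786)/(2πk) = 0.2000/(2π·0.0384) = 0.8288 m·K/W
ΣR = 0.002369 + 5.571 + 0.8288 = 6.402 m·K/W
Q' = ΔT/ΣR = (8.44 °C − 24 °C)/6.402 = -2.430 W/m
From the inner boundary to the aerogel blanket/expanded polystyrene interface, ΣR_partial = 5.573 m·K/W.
T_interface = T_in − Q'·ΣR_partial = 8.44 °C − (-2.430)(5.573) = 22.0 °C

T = 22.0 °C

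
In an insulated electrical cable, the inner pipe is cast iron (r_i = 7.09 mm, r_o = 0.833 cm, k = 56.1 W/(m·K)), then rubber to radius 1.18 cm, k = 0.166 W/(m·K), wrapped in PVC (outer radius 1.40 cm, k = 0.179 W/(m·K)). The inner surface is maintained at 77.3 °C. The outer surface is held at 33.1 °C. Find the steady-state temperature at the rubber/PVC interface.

T = 46.9 °C

Resistance network (inner→outer):
  R'_cast iron = ln(0.00833/0.00709)/(2πk) = 0.1612/(2π·56.1) = 4.573×10^-4 m·K/W
  R'_rubber = ln(0.0118/0.00833)/(2πk) = 0.3482/(2π·0.166) = 0.3339 m·K/W
  R'_PVC = ln(0.0140/0.0118)/(2πk) = 0.1710/(2π·0.179) = 0.1520 m·K/W
ΣR = 4.573×10^-4 + 0.3339 + 0.1520 = 0.4864 m·K/W
Q' = ΔT/ΣR = (77.3 °C − 33.1 °C)/0.4864 = 90.87 W/m
From the inner boundary to the rubber/PVC interface, ΣR_partial = 0.3344 m·K/W.
T_interface = T_in − Q'·ΣR_partial = 77.3 °C − (90.87)(0.3344) = 46.9 °C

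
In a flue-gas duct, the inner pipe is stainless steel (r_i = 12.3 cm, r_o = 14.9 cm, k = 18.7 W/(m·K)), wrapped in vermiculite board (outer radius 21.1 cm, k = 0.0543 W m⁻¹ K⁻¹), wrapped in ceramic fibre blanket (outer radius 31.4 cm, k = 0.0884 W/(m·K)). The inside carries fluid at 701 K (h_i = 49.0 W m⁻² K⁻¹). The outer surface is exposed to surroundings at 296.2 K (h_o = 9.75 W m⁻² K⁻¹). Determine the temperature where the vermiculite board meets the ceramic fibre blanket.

Resistance network (inner→outer):
  R'_conv,in = 1/(2πr h) = 1/(2π·0.123·49.0) = 0.02641 m·K/W
  R'_stainless steel = ln(0.149/0.123)/(2πk) = 0.1918/(2π·18.7) = 0.001632 m·K/W
  R'_vermiculite board = ln(0.211/0.149)/(2πk) = 0.3479/(2π·0.0543) = 1.020 m·K/W
  R'_ceramic fibre blanket = ln(0.314/0.211)/(2πk) = 0.3975/(2π·0.0884) = 0.7157 m·K/W
  R'_conv,out = 1/(2πr h) = 1/(2π·0.314·9.75) = 0.05199 m·K/W
ΣR = 0.02641 + 0.001632 + 1.020 + 0.7157 + 0.05199 = 1.816 m·K/W
Q' = ΔT/ΣR = (701 K − 296.2 K)/1.816 = 222.9 W/m
From the inner boundary to the vermiculite board/ceramic fibre blanket interface, ΣR_partial = 1.048 m·K/W.
T_interface = T_in − Q'·ΣR_partial = 701 K − (222.9)(1.048) = 467 K

T = 467 K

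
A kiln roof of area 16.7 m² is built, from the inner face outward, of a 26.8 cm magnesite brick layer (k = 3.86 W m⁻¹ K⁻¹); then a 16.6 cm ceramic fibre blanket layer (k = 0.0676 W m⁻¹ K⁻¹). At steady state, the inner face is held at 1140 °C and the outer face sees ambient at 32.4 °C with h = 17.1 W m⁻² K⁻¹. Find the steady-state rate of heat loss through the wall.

Q = 7160 W

Treat each layer as a resistance in series:
  R_magnesite brick = L/(kA) = 0.268/(3.86·16.7) = 0.004157 K/W
  R_ceramic fibre blanket = L/(kA) = 0.166/(0.0676·16.7) = 0.1470 K/W
  R_conv,out = 1/(hA) = 1/(17.1·16.7) = 0.003502 K/W
ΣR = 0.004157 + 0.1470 + 0.003502 = 0.1547 K/W
Q = ΔT/ΣR = (1140 °C − 32.4 °C)/0.1547 = 7160 W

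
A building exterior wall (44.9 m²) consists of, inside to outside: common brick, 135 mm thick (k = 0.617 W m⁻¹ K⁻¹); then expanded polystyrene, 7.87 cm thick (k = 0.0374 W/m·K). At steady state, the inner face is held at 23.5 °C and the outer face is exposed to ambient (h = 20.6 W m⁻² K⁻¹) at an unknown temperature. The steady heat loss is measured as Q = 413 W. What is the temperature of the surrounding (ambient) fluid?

Series resistances:
  R_common brick = L/(kA) = 0.135/(0.617·44.9) = 0.004873 K/W
  R_expanded polystyrene = L/(kA) = 0.0787/(0.0374·44.9) = 0.04687 K/W
  R_conv,out = 1/(hA) = 1/(20.6·44.9) = 0.001081 K/W
ΣR = 0.05282 K/W
ΔT = Q·ΣR = 413 × 0.05282 = 21.81 K
Heat flows outward, so T_out = T_in − ΔT = 23.5 − 21.81 = 1.69 °C

T_out = 1.69 °C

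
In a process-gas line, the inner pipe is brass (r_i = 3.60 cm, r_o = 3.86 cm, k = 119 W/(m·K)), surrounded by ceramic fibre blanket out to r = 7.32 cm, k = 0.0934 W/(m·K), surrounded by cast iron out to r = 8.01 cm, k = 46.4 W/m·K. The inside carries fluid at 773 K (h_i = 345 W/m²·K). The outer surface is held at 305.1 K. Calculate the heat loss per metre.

Q' = 424 W/m

Treat each layer as a resistance in series:
  R'_conv,in = 1/(2πr h) = 1/(2π·0.0360·345) = 0.01281 m·K/W
  R'_brass = ln(0.0386/0.0360)/(2πk) = 0.06973/(2π·119) = 9.326×10^-5 m·K/W
  R'_ceramic fibre blanket = ln(0.0732/0.0386)/(2πk) = 0.6399/(2π·0.0934) = 1.090 m·K/W
  R'_cast iron = ln(0.0801/0.0732)/(2πk) = 0.09008/(2π·46.4) = 3.090×10^-4 m·K/W
ΣR = 0.01281 + 9.326×10^-5 + 1.090 + 3.090×10^-4 = 1.103 m·K/W
Q' = ΔT/ΣR = (773 K − 305.1 K)/1.103 = 424 W/m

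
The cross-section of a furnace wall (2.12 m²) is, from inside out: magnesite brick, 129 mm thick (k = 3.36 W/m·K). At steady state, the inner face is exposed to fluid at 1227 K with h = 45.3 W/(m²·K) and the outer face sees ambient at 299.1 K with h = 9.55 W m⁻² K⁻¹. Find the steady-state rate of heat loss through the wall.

Q = 11.9 kW

Resistance network (inner→outer):
  R_conv,in = 1/(hA) = 1/(45.3·2.12) = 0.01041 K/W
  R_magnesite brick = L/(kA) = 0.129/(3.36·2.12) = 0.01811 K/W
  R_conv,out = 1/(hA) = 1/(9.55·2.12) = 0.04939 K/W
ΣR = 0.01041 + 0.01811 + 0.04939 = 0.07791 K/W
Q = ΔT/ΣR = (1227 K − 299.1 K)/0.07791 = 11900 W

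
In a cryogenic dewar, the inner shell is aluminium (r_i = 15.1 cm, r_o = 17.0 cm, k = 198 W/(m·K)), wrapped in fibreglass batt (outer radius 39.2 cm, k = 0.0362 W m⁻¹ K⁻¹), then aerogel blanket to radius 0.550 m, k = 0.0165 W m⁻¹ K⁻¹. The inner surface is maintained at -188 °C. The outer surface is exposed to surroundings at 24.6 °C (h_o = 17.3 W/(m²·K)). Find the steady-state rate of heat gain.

Q = 19.6 W

Treat each layer as a resistance in series:
  R_aluminium = (1/0.151 − 1/0.170)/(4πk) = 0.7402/(4π·198) = 2.975×10^-4 K/W
  R_fibreglass batt = (1/0.170 − 1/0.392)/(4πk) = 3.331/(4π·0.0362) = 7.323 K/W
  R_aerogel blanket = (1/0.392 − 1/0.550)/(4πk) = 0.7328/(4π·0.0165) = 3.534 K/W
  R_conv,out = 1/(4πr²h) = 1/(4π·0.550²·17.3) = 0.01521 K/W
ΣR = 2.975×10^-4 + 7.323 + 3.534 + 0.01521 = 10.87 K/W
Q = ΔT/ΣR = (-188 °C − 24.6 °C)/10.87 = -19.6 W
(Negative Q ⇒ heat flows inward; heat gain = 19.6 W.)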